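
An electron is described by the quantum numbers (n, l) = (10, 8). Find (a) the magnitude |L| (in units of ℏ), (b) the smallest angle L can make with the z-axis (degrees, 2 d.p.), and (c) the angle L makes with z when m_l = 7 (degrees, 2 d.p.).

|L| = 6√2 ℏ ≈ 8.485ℏ; θ_min ≈ 19.47°; θ(m_l=7) ≈ 34.42°

|L| = ℏ√(8·9) = 6√2 ℏ ≈ 8.485ℏ.
cos θ_min = 8/√72, so θ_min ≈ 19.47°.
For m_l = 7: cos θ = 7/√72, θ ≈ 34.42°.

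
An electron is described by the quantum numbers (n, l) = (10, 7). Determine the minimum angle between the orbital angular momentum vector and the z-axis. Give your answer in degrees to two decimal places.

θ_min ≈ 20.70°

|L| = √(l(l+1)) ℏ = 2√14 ℏ.
The smallest angle corresponds to the largest L_z, i.e. m_l = l = 7, giving L_z = 7ℏ.
cos θ_min = 7/√56, so θ_min ≈ 20.70°.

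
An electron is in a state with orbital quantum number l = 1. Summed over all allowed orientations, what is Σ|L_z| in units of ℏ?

m_l runs from −1 to 1, i.e. {-1, 0, 1}.
Σ|m_l| = l(l+1) = 2.

Σ|L_z| = 2 ℏ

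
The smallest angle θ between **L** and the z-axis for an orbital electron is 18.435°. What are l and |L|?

l = 9, |L| = 3√10 ℏ ≈ 9.487ℏ

cos θ_min = l/√(l(l+1)) = √(l/(l+1)), so l/(l+1) = cos²(18.435°) = 0.9000.
Thus l = 0.9000/(1 − 0.9000) ≈ 9.
Then |L| = ℏ√(9·10) = 3√10 ℏ.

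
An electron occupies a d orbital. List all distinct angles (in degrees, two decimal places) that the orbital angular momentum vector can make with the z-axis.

θ ∈ {35.26°, 65.91°, 90.00°, 114.09°, 144.74°}

A d state has l = 2.
|L|² = l(l+1)ℏ² = 6ℏ², so |L| = √6 ℏ.
cos θ = m_l/√6 for each m_l ∈ {-2, -1, 0, 1, 2}.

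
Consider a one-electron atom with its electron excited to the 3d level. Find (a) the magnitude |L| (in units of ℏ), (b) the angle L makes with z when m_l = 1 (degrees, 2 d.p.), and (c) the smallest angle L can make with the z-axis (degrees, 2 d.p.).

|L| = √6 ℏ ≈ 2.449ℏ; θ(m_l=1) ≈ 65.91°; θ_min ≈ 35.26°

The 3d level has l = 2.
|L| = ℏ√(2·3) = √6 ℏ ≈ 2.449ℏ.
For m_l = 1: cos θ = 1/√6, θ ≈ 65.91°.
cos θ_min = 2/√6, so θ_min ≈ 35.26°.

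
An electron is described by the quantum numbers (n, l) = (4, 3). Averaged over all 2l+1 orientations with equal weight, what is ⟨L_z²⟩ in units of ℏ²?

m_l runs from −3 to 3, i.e. {-3, -2, -1, 0, 1, 2, 3}.
⟨L_z²⟩ = ℏ²·l(l+1)/3 = 4ℏ².

⟨L_z²⟩ = 4 ℏ²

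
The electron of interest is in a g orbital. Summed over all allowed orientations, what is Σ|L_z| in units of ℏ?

The letter g corresponds to l = 4.
The allowed m_l values are -4, -3, -2, -1, 0, 1, 2, 3, 4.
Σ|m_l| = 2(1+2+…+4) = 20.

Σ|L_z| = 20 ℏ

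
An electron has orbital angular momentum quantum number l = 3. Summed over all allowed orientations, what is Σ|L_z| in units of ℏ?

m_l runs from −3 to 3, i.e. {-3, -2, -1, 0, 1, 2, 3}.
Σ|m_l| = l(l+1) = 12.

Σ|L_z| = 12 ℏ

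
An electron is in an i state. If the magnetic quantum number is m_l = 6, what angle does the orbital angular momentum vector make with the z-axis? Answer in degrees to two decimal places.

I corresponds to l = 6.
|L| = √(l(l+1)) ℏ = √42 ℏ.
L_z = m_l ℏ = 6ℏ.
cos θ = L_z/|L| = 6/√42, so θ ≈ 22.21°.

θ ≈ 22.21°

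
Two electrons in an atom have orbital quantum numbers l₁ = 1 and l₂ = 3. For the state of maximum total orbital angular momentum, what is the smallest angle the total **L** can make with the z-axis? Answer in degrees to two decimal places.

θ_min ≈ 26.57°

L runs from |1 − 3| = 2 to 1 + 3 = 4.
L ∈ {2, 3, 4}.
The maximum is L = 4, with |L_tot| = ℏ√(4·5) = 2√5 ℏ.
The minimum angle with z is arccos(4/√20) ≈ 26.57°.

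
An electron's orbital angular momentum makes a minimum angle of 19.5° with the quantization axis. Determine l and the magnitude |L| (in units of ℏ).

cos²θ_min = l/(l+1) = 0.8886.
Thus l = 0.8886/(1 − 0.8886) ≈ 8.
Then |L| = ℏ√(8·9) = 6√2 ℏ.

l = 8, |L| = 6√2 ℏ ≈ 8.485ℏ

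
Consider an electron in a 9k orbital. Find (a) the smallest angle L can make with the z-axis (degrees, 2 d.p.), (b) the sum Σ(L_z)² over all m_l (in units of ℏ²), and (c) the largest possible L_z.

The 9k subshell has l = 7.
cos θ_min = 7/√56, so θ_min ≈ 20.70°.
Σ m_l² = 280, so Σ(L_z)² = 280 ℏ².
L_z,max = lℏ = 7ℏ.

θ_min ≈ 20.70°; Σ(L_z)² = 280 ℏ²; L_z,max = 7ℏ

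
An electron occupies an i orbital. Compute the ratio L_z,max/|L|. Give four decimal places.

I corresponds to l = 6.
|L| = √42 ℏ ≈ 6.4807ℏ, while L_z,max = lℏ = 6ℏ.
L_z,max/|L| = 6/√42 = 0.9258.

L_z,max/|L| = 0.9258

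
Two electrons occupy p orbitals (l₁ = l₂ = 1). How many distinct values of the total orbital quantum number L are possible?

The total orbital quantum number L ranges from |l₁ − l₂| to l₁ + l₂ in integer steps.
L ∈ {0, 1, 2}.
That is 3 values.

3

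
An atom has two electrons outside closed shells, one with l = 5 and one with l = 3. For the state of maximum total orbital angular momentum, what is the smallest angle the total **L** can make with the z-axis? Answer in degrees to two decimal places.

Angular momentum addition gives L = |l₁ − l₂|, …, l₁ + l₂.
So L can be 2, 3, 4, 5, 6, 7, 8.
The maximum is L = 8, with |L_tot| = ℏ√(8·9) = 6√2 ℏ.
The minimum angle with z is arccos(8/√72) ≈ 19.47°.

θ_min ≈ 19.47°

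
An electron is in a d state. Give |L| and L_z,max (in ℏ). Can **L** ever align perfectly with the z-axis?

No: L_z,max = 2ℏ < |L| = √6 ℏ ≈ 2.449ℏ

A d state has l = 2.
|L| = √6 ℏ ≈ 2.4495ℏ, while L_z,max = lℏ = 2ℏ.
Since |L| > L_z,max, the vector can never point exactly along z; the closest it comes is θ_min = arccos(2/√6) ≈ 35.3°.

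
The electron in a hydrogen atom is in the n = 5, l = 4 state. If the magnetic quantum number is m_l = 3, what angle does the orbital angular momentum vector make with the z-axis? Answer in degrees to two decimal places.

θ ≈ 47.87°

|L|² = l(l+1)ℏ² = 20ℏ², so |L| = 2√5 ℏ.
L_z = m_l ℏ = 3ℏ.
cos θ = L_z/|L| = 3/√20, so θ ≈ 47.87°.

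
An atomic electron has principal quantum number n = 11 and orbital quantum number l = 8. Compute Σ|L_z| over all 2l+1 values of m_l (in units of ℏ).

m_l runs from −8 to 8, i.e. {-8, -7, -6, -5, -4, -3, -2, -1, 0, 1, 2, 3, 4, 5, 6, 7, 8}.
Σ|m_l| = l(l+1) = 72.

Σ|L_z| = 72 ℏ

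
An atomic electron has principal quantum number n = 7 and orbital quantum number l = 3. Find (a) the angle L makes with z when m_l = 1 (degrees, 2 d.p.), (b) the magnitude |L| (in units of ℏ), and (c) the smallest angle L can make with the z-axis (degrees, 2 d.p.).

For m_l = 1: cos θ = 1/√12, θ ≈ 73.22°.
|L| = ℏ√(3·4) = 2√3 ℏ ≈ 3.464ℏ.
cos θ_min = 3/√12, so θ_min ≈ 30.00°.

θ(m_l=1) ≈ 73.22°; |L| = 2√3 ℏ ≈ 3.464ℏ; θ_min ≈ 30.00°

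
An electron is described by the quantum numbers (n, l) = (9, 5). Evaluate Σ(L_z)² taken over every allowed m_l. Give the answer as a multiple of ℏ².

m_l runs from −5 to 5, i.e. {-5, -4, -3, -2, -1, 0, 1, 2, 3, 4, 5}.
Σ m_l² = l(l+1)(2l+1)/3 = 5·6·11/3 = 110.

Σ(L_z)² = 110 ℏ²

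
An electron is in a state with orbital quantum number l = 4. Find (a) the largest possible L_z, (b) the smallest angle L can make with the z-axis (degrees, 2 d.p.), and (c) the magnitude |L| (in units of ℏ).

L_z,max = lℏ = 4ℏ.
cos θ_min = 4/√20, so θ_min ≈ 26.57°.
|L| = ℏ√(4·5) = 2√5 ℏ ≈ 4.472ℏ.

L_z,max = 4ℏ; θ_min ≈ 26.57°; |L| = 2√5 ℏ ≈ 4.472ℏ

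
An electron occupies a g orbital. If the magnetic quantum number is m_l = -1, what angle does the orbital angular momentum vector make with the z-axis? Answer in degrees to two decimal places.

θ ≈ 102.92°

For a g orbital, l = 4.
|L| = ℏ√(l(l+1)) = 2√5 ℏ.
L_z = m_l ℏ = −1ℏ.
cos θ = L_z/|L| = -1/√20, so θ ≈ 102.92°.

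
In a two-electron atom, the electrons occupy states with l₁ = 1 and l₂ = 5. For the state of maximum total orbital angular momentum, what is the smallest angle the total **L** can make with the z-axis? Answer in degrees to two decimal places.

Angular momentum addition gives L = |l₁ − l₂|, …, l₁ + l₂.
L ∈ {4, 5, 6}.
The maximum is L = 6, with |L_tot| = ℏ√(6·7) = √42 ℏ.
The minimum angle with z is arccos(6/√42) ≈ 22.21°.

θ_min ≈ 22.21°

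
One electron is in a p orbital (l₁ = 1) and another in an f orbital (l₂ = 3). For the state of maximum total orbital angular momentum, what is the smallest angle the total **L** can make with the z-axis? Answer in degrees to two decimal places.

θ_min ≈ 26.57°

By the triangle rule, |l₁ − l₂| ≤ L ≤ l₁ + l₂.
L ∈ {2, 3, 4}.
The maximum is L = 4, with |L_tot| = ℏ√(4·5) = 2√5 ℏ.
The minimum angle with z is arccos(4/√20) ≈ 26.57°.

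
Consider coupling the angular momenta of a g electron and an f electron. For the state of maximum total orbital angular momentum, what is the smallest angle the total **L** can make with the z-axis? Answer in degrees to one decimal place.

θ_min ≈ 20.7°

Angular momentum addition gives L = |l₁ − l₂|, …, l₁ + l₂.
L ∈ {1, 2, 3, 4, 5, 6, 7}.
The maximum is L = 7, with |L_tot| = ℏ√(7·8) = 2√14 ℏ.
The minimum angle with z is arccos(7/√56) ≈ 20.7°.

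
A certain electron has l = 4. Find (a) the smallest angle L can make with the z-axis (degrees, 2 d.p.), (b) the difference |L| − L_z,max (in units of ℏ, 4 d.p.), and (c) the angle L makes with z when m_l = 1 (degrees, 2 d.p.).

θ_min ≈ 26.57°; |L|−L_z,max ≈ 0.4721ℏ; θ(m_l=1) ≈ 77.08°

cos θ_min = 4/√20, so θ_min ≈ 26.57°.
|L| − L_z,max = (2√5 − 4)ℏ ≈ 0.4721ℏ.
For m_l = 1: cos θ = 1/√20, θ ≈ 77.08°.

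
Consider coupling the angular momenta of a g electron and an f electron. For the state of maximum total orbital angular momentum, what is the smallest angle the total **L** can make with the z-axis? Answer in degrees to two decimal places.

θ_min ≈ 20.70°

The total orbital quantum number L ranges from |l₁ − l₂| to l₁ + l₂ in integer steps.
Allowed values: L = 1, 2, 3, 4, 5, 6, 7.
The maximum is L = 7, with |L_tot| = ℏ√(7·8) = 2√14 ℏ.
The minimum angle with z is arccos(7/√56) ≈ 20.70°.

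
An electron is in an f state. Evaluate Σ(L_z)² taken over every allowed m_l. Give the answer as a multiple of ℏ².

An f state has l = 3.
The allowed m_l values are -3, -2, -1, 0, 1, 2, 3.
Σ m_l² = 2·(1 + 4 + 9) = 28.

Σ(L_z)² = 28 ℏ²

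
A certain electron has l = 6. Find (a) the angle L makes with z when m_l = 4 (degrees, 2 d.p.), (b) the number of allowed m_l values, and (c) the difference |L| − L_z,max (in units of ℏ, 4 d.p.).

For m_l = 4: cos θ = 4/√42, θ ≈ 51.89°.
There are 2l+1 = 13 values of m_l.
|L| − L_z,max = (√42 − 6)ℏ ≈ 0.4807ℏ.

θ(m_l=4) ≈ 51.89°; 13 values; |L|−L_z,max ≈ 0.4807ℏ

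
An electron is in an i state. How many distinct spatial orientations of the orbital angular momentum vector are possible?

The letter i corresponds to l = 6.
The number of m_l values is 2l + 1 = 2·6 + 1 = 13.

13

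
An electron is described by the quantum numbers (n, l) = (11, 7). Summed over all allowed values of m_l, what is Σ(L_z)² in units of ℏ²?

Σ(L_z)² = 280 ℏ²

m_l runs from −7 to 7, i.e. {-7, -6, -5, -4, -3, -2, -1, 0, 1, 2, 3, 4, 5, 6, 7}.
Σ m_l² = 2·(1 + 4 + 9 + 16 + 25 + 36 + 49) = 280.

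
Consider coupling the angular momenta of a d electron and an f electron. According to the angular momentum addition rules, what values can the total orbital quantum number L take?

The total orbital quantum number L ranges from |l₁ − l₂| to l₁ + l₂ in integer steps.
L ∈ {1, 2, 3, 4, 5}.

L = 1, 2, 3, 4, 5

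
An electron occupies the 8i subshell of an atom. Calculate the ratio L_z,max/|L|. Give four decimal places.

L_z,max/|L| = 0.9258

For 8i, l = 6.
|L| = √42 ℏ ≈ 6.4807ℏ, while L_z,max = lℏ = 6ℏ.
L_z,max/|L| = 6/√42 = 0.9258.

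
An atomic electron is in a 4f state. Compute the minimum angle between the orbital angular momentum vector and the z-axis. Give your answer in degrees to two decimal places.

θ_min ≈ 30.00°

For 4f, l = 3.
|L| = √(l(l+1)) ℏ = 2√3 ℏ.
The smallest angle corresponds to the largest L_z, i.e. m_l = l = 3, giving L_z = 3ℏ.
cos θ_min = 3/√12, so θ_min ≈ 30.00°.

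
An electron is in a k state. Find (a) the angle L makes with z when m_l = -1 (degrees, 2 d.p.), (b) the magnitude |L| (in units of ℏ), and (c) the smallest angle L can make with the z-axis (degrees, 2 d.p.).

For a k orbital, l = 7.
For m_l = -1: cos θ = -1/√56, θ ≈ 97.68°.
|L| = ℏ√(7·8) = 2√14 ℏ ≈ 7.483ℏ.
cos θ_min = 7/√56, so θ_min ≈ 20.70°.

θ(m_l=-1) ≈ 97.68°; |L| = 2√14 ℏ ≈ 7.483ℏ; θ_min ≈ 20.70°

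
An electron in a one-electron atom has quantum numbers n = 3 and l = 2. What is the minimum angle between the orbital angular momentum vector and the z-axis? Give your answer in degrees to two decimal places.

|L| = √(l(l+1)) ℏ = √6 ℏ.
The smallest angle corresponds to the largest L_z, i.e. m_l = l = 2, giving L_z = 2ℏ.
cos θ_min = 2/√6, so θ_min ≈ 35.26°.

θ_min ≈ 35.26°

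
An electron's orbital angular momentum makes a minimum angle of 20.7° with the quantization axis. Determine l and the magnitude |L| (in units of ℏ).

cos²θ_min = l/(l+1) = 0.8751.
Thus l = 0.8751/(1 − 0.8751) ≈ 7.
Then |L| = ℏ√(7·8) = 2√14 ℏ.

l = 7, |L| = 2√14 ℏ ≈ 7.483ℏ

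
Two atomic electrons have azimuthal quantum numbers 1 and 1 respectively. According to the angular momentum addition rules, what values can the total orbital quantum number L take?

Angular momentum addition gives L = |l₁ − l₂|, …, l₁ + l₂.
Allowed values: L = 0, 1, 2.

L = 0, 1, 2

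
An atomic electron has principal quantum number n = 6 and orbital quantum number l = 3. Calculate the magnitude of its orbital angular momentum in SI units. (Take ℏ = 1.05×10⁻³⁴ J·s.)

|L| = ℏ√(l(l+1)) = ℏ√(3·4) = 2√3 ℏ
Numerically, |L| = 3.464 × (1.05×10⁻³⁴ J·s) = 3.64×10⁻³⁴ J·s.

|L| = 3.64×10⁻³⁴ J·s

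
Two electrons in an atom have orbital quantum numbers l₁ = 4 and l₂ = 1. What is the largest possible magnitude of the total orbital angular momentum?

|L_tot|_max = √30 ℏ ≈ 5.477ℏ

Angular momentum addition gives L = |l₁ − l₂|, …, l₁ + l₂.
So L can be 3, 4, 5.
The largest magnitude corresponds to L = 5: |L_tot| = ℏ√(5·6) = √30 ℏ.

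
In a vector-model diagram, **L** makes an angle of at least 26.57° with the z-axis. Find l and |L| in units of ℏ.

At minimum angle, m_l = l, so cos θ = l/√(l(l+1)); cos²θ = l/(l+1) = 0.7999.
Thus l = 0.7999/(1 − 0.7999) ≈ 4.
Then |L| = ℏ√(4·5) = 2√5 ℏ.

l = 4, |L| = 2√5 ℏ ≈ 4.472ℏ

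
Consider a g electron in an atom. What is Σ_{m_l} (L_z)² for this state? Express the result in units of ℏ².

A g state has l = 4.
m_l ∈ {-4, -3, -2, -1, 0, 1, 2, 3, 4}.
Σ m_l² = l(l+1)(2l+1)/3 = 4·5·9/3 = 60.

Σ(L_z)² = 60 ℏ²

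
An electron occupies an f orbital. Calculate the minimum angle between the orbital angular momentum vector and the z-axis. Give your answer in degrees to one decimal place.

θ_min ≈ 30.0°

An f state has l = 3.
|L| = √(l(l+1)) ℏ = 2√3 ℏ.
The smallest angle corresponds to the largest L_z, i.e. m_l = l = 3, giving L_z = 3ℏ.
cos θ_min = 3/√12, so θ_min ≈ 30.0°.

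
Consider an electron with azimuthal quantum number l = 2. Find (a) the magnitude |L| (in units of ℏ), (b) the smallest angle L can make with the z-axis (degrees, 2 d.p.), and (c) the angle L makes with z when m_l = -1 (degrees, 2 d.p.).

|L| = ℏ√(2·3) = √6 ℏ ≈ 2.449ℏ.
cos θ_min = 2/√6, so θ_min ≈ 35.26°.
For m_l = -1: cos θ = -1/√6, θ ≈ 114.09°.

|L| = √6 ℏ ≈ 2.449ℏ; θ_min ≈ 35.26°; θ(m_l=-1) ≈ 114.09°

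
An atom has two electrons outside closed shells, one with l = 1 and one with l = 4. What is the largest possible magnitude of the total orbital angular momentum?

Angular momentum addition gives L = |l₁ − l₂|, …, l₁ + l₂.
L ∈ {3, 4, 5}.
The largest magnitude corresponds to L = 5: |L_tot| = ℏ√(5·6) = √30 ℏ.

|L_tot|_max = √30 ℏ ≈ 5.477ℏ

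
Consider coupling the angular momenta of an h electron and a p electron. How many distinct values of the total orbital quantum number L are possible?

The total orbital quantum number L ranges from |l₁ − l₂| to l₁ + l₂ in integer steps.
L ∈ {4, 5, 6}.
That is 3 values.

3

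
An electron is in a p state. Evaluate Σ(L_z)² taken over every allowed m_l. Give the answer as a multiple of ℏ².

Σ(L_z)² = 2 ℏ²

P corresponds to l = 1.
The allowed m_l values are -1, 0, 1.
Σ m_l² = 2·(1) = 2.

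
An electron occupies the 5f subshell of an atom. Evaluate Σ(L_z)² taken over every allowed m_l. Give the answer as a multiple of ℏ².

Σ(L_z)² = 28 ℏ²

5f means n = 5, l = 3.
The allowed m_l values are -3, -2, -1, 0, 1, 2, 3.
Σ m_l² = 2·(1 + 4 + 9) = 28.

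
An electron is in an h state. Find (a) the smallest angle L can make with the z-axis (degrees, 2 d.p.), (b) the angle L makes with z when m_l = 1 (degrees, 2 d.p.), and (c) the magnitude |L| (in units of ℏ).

An h state has l = 5.
cos θ_min = 5/√30, so θ_min ≈ 24.09°.
For m_l = 1: cos θ = 1/√30, θ ≈ 79.48°.
|L| = ℏ√(5·6) = √30 ℏ ≈ 5.477ℏ.

θ_min ≈ 24.09°; θ(m_l=1) ≈ 79.48°; |L| = √30 ℏ ≈ 5.477ℏ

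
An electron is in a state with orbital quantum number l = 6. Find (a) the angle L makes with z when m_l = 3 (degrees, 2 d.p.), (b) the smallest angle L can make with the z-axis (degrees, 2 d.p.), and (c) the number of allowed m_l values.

For m_l = 3: cos θ = 3/√42, θ ≈ 62.42°.
cos θ_min = 6/√42, so θ_min ≈ 22.21°.
There are 2l+1 = 13 values of m_l.

θ(m_l=3) ≈ 62.42°; θ_min ≈ 22.21°; 13 values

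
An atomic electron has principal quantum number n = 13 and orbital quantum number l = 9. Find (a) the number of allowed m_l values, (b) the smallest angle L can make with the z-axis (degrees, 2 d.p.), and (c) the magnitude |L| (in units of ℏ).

19 values; θ_min ≈ 18.43°; |L| = 3√10 ℏ ≈ 9.487ℏ

There are 2l+1 = 19 values of m_l.
cos θ_min = 9/√90, so θ_min ≈ 18.43°.
|L| = ℏ√(9·10) = 3√10 ℏ ≈ 9.487ℏ.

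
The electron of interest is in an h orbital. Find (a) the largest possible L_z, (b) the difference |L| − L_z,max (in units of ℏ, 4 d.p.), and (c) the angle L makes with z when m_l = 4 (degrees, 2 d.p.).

An h state has l = 5.
L_z,max = lℏ = 5ℏ.
|L| − L_z,max = (√30 − 5)ℏ ≈ 0.4772ℏ.
For m_l = 4: cos θ = 4/√30, θ ≈ 43.09°.

L_z,max = 5ℏ; |L|−L_z,max ≈ 0.4772ℏ; θ(m_l=4) ≈ 43.09°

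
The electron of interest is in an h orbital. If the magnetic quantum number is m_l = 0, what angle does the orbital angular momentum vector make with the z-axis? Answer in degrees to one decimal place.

For an h orbital, l = 5.
|L| = √(l(l+1)) ℏ = √30 ℏ.
L_z = m_l ℏ = 0ℏ.
cos θ = L_z/|L| = 0/√30, so θ ≈ 90.0°.

θ ≈ 90.0°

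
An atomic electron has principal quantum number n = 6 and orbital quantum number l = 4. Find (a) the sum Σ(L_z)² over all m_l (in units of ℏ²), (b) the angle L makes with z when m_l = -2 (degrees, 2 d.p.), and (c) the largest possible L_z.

Σ(L_z)² = 60 ℏ²; θ(m_l=-2) ≈ 116.57°; L_z,max = 4ℏ

Σ m_l² = 60, so Σ(L_z)² = 60 ℏ².
For m_l = -2: cos θ = -2/√20, θ ≈ 116.57°.
L_z,max = lℏ = 4ℏ.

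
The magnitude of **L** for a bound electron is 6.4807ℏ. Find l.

l = 6

|L| = ℏ√(l(l+1)), so l(l+1) = 42.
l² + l − 42 = 0 ⇒ l = 6.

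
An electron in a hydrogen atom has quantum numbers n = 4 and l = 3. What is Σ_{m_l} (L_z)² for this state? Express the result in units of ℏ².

m_l ∈ {-3, -2, -1, 0, 1, 2, 3}.
Σ m_l² = l(l+1)(2l+1)/3 = 3·4·7/3 = 28.

Σ(L_z)² = 28 ℏ²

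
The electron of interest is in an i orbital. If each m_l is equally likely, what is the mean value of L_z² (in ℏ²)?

The letter i corresponds to l = 6.
m_l runs from −6 to 6, i.e. {-6, -5, -4, -3, -2, -1, 0, 1, 2, 3, 4, 5, 6}.
⟨L_z²⟩ = ℏ²·(Σ m_l²)/(2l+1) = ℏ²·182/13 = 14ℏ².

⟨L_z²⟩ = 14 ℏ²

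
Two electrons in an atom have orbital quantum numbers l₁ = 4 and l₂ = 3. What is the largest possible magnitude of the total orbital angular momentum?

|L_tot|_max = 2√14 ℏ ≈ 7.483ℏ

L runs from |4 − 3| = 1 to 4 + 3 = 7.
So L can be 1, 2, 3, 4, 5, 6, 7.
The largest magnitude corresponds to L = 7: |L_tot| = ℏ√(7·8) = 2√14 ℏ.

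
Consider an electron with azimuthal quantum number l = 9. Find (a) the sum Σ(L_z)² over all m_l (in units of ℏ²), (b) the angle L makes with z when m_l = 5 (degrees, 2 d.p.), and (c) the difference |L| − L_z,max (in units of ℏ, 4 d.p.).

Σ(L_z)² = 570 ℏ²; θ(m_l=5) ≈ 58.19°; |L|−L_z,max ≈ 0.4868ℏ

Σ m_l² = 570, so Σ(L_z)² = 570 ℏ².
For m_l = 5: cos θ = 5/√90, θ ≈ 58.19°.
|L| − L_z,max = (3√10 − 9)ℏ ≈ 0.4868ℏ.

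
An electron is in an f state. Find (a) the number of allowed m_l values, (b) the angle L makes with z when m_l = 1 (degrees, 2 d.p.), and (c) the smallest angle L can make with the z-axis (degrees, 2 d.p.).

An f state has l = 3.
There are 2l+1 = 7 values of m_l.
For m_l = 1: cos θ = 1/√12, θ ≈ 73.22°.
cos θ_min = 3/√12, so θ_min ≈ 30.00°.

7 values; θ(m_l=1) ≈ 73.22°; θ_min ≈ 30.00°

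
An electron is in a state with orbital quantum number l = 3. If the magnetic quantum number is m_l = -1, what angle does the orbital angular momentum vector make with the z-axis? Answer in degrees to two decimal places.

|L|² = l(l+1)ℏ² = 12ℏ², so |L| = 2√3 ℏ.
L_z = m_l ℏ = −1ℏ.
cos θ = L_z/|L| = -1/√12, so θ ≈ 106.78°.

θ ≈ 106.78°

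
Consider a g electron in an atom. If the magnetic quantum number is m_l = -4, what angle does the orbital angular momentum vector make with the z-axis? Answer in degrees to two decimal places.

θ ≈ 153.43°

The letter g corresponds to l = 4.
|L|² = l(l+1)ℏ² = 20ℏ², so |L| = 2√5 ℏ.
L_z = m_l ℏ = −4ℏ.
cos θ = L_z/|L| = -4/√20, so θ ≈ 153.43°.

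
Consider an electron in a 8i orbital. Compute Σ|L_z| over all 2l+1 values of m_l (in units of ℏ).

8i means n = 8, l = 6.
m_l runs from −6 to 6, i.e. {-6, -5, -4, -3, -2, -1, 0, 1, 2, 3, 4, 5, 6}.
Σ|m_l| = 2·6(6+1)/2 = 42.

Σ|L_z| = 42 ℏ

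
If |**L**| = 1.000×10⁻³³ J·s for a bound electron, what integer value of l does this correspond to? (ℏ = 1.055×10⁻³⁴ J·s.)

In units of ℏ, |L| ≈ 9.479.
Set l(l+1) = 89.85; the integer solution is l = 9.

l = 9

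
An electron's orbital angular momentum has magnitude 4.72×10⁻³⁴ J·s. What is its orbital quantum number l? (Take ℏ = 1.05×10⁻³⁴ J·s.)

|L|/ℏ = (4.72×10⁻³⁴)/(1.05×10⁻³⁴) ≈ 4.495.
l(l+1) ≈ 4.495² ≈ 20.21, so l = 4.

l = 4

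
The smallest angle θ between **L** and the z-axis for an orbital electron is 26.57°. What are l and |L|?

cos θ_min = l/√(l(l+1)) = √(l/(l+1)), so l/(l+1) = cos²(26.57°) = 0.7999.
Solving: l = 4.
Then |L| = ℏ√(4·5) = 2√5 ℏ.

l = 4, |L| = 2√5 ℏ ≈ 4.472ℏ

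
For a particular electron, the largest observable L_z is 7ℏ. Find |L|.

L_z,max = lℏ, so l = 7.
Then |L| = ℏ√(7·8) = 2√14 ℏ.

|L| = 2√14 ℏ ≈ 7.483ℏ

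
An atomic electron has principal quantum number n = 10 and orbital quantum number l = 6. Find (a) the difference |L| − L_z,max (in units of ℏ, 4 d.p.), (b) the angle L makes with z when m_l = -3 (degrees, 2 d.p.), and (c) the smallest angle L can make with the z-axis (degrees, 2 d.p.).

|L|−L_z,max ≈ 0.4807ℏ; θ(m_l=-3) ≈ 117.58°; θ_min ≈ 22.21°

|L| − L_z,max = (√42 − 6)ℏ ≈ 0.4807ℏ.
For m_l = -3: cos θ = -3/√42, θ ≈ 117.58°.
cos θ_min = 6/√42, so θ_min ≈ 22.21°.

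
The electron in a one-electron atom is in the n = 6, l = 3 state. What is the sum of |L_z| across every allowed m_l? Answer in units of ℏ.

The allowed m_l values are -3, -2, -1, 0, 1, 2, 3.
Σ|m_l| = 2(1+2+…+3) = 12.

Σ|L_z| = 12 ℏ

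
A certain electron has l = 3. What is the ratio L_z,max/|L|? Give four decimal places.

|L| = 2√3 ℏ ≈ 3.4641ℏ, while L_z,max = lℏ = 3ℏ.
L_z,max/|L| = 3/√12 = 0.8660.

L_z,max/|L| = 0.8660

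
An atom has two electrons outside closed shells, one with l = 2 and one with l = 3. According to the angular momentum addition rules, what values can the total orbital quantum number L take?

L = 1, 2, 3, 4, 5

L runs from |2 − 3| = 1 to 2 + 3 = 5.
L ∈ {1, 2, 3, 4, 5}.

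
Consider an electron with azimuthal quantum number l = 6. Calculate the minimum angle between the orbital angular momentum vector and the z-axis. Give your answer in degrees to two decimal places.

|L| = √(l(l+1)) ℏ = √42 ℏ.
The smallest angle corresponds to the largest L_z, i.e. m_l = l = 6, giving L_z = 6ℏ.
cos θ_min = 6/√42, so θ_min ≈ 22.21°.

θ_min ≈ 22.21°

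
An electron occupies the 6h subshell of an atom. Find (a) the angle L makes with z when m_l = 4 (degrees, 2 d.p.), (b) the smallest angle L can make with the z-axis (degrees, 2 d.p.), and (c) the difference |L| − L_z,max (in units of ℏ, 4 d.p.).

The 6h subshell has l = 5.
For m_l = 4: cos θ = 4/√30, θ ≈ 43.09°.
cos θ_min = 5/√30, so θ_min ≈ 24.09°.
|L| − L_z,max = (√30 − 5)ℏ ≈ 0.4772ℏ.

θ(m_l=4) ≈ 43.09°; θ_min ≈ 24.09°; |L|−L_z,max ≈ 0.4772ℏ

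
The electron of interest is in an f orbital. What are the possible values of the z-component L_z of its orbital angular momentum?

L_z ∈ {−3ℏ, −2ℏ, −ℏ, 0, ℏ, 2ℏ, 3ℏ}

The letter f corresponds to l = 3.
L_z = m_l ℏ with m_l ranging from −l to +l in integer steps.
For l = 3: m_l ∈ {-3, -2, -1, 0, 1, 2, 3}.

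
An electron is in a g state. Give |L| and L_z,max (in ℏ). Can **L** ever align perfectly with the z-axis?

A g state has l = 4.
|L| = 2√5 ℏ ≈ 4.4721ℏ, while L_z,max = lℏ = 4ℏ.
Since |L| > L_z,max, the vector can never point exactly along z; the closest it comes is θ_min = arccos(4/√20) ≈ 26.6°.

No: L_z,max = 4ℏ < |L| = 2√5 ℏ ≈ 4.472ℏ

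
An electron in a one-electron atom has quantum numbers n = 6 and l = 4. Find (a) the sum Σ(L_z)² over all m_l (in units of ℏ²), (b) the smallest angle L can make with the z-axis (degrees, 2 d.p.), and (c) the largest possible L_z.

Σ(L_z)² = 60 ℏ²; θ_min ≈ 26.57°; L_z,max = 4ℏ

Σ m_l² = 60, so Σ(L_z)² = 60 ℏ².
cos θ_min = 4/√20, so θ_min ≈ 26.57°.
L_z,max = lℏ = 4ℏ.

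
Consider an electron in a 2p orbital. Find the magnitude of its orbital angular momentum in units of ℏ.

The 2p subshell has l = 1.
|L| = ℏ√(l(l+1)) = ℏ√(1·2) = √2 ℏ

|L| = √2 ℏ ≈ 1.414ℏ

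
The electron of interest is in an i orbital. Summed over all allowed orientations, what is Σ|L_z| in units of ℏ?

Σ|L_z| = 42 ℏ

The letter i corresponds to l = 6.
m_l runs from −6 to 6, i.e. {-6, -5, -4, -3, -2, -1, 0, 1, 2, 3, 4, 5, 6}.
Σ|m_l| = 2·6(6+1)/2 = 42.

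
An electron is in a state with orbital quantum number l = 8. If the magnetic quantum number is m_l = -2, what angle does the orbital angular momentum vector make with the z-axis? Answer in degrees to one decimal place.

|L| = √(l(l+1)) ℏ = 6√2 ℏ.
L_z = m_l ℏ = −2ℏ.
cos θ = L_z/|L| = -2/√72, so θ ≈ 103.6°.

θ ≈ 103.6°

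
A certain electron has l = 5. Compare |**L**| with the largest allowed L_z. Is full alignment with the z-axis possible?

|L| = √30 ℏ ≈ 5.4772ℏ, while L_z,max = lℏ = 5ℏ.
Since |L| > L_z,max, the vector can never point exactly along z; the closest it comes is θ_min = arccos(5/√30) ≈ 24.1°.

No: L_z,max = 5ℏ < |L| = √30 ℏ ≈ 5.477ℏ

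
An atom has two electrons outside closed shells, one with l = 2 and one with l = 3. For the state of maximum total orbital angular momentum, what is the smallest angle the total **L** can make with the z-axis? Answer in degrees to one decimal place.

Angular momentum addition gives L = |l₁ − l₂|, …, l₁ + l₂.
Allowed values: L = 1, 2, 3, 4, 5.
The maximum is L = 5, with |L_tot| = ℏ√(5·6) = √30 ℏ.
The minimum angle with z is arccos(5/√30) ≈ 24.1°.

θ_min ≈ 24.1°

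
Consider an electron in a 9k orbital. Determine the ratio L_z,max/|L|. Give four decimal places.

L_z,max/|L| = 0.9354

For 9k, l = 7.
|L| = 2√14 ℏ ≈ 7.4833ℏ, while L_z,max = lℏ = 7ℏ.
L_z,max/|L| = 7/√56 = 0.9354.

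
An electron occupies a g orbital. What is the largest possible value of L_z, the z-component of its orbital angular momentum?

The letter g corresponds to l = 4.
L_z = m_l ℏ with m_l ∈ {−4, …, 4}; the maximum is m_l = 4.

L_z,max = 4ℏ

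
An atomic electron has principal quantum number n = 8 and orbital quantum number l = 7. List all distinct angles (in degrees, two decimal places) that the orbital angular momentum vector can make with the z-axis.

θ ∈ {20.70°, 36.70°, 48.08°, 57.69°, 66.37°, 74.50°, 82.32°, 90.00°, 97.68°, 105.50°, 113.63°, 122.31°, 131.92°, 143.30°, 159.30°}

|L| = √(l(l+1)) ℏ = 2√14 ℏ.
cos θ = m_l/√56 for each m_l ∈ {-7, -6, -5, -4, -3, -2, -1, 0, 1, 2, 3, 4, 5, 6, 7}.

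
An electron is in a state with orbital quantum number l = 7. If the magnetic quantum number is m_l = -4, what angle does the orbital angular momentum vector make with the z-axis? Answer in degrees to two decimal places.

|L|² = l(l+1)ℏ² = 56ℏ², so |L| = 2√14 ℏ.
L_z = m_l ℏ = −4ℏ.
cos θ = L_z/|L| = -4/√56, so θ ≈ 122.31°.

θ ≈ 122.31°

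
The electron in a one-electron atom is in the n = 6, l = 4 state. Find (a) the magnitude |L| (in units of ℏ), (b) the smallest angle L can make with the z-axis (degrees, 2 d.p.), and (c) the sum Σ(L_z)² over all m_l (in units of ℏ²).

|L| = 2√5 ℏ ≈ 4.472ℏ; θ_min ≈ 26.57°; Σ(L_z)² = 60 ℏ²

|L| = ℏ√(4·5) = 2√5 ℏ ≈ 4.472ℏ.
cos θ_min = 4/√20, so θ_min ≈ 26.57°.
Σ m_l² = 60, so Σ(L_z)² = 60 ℏ².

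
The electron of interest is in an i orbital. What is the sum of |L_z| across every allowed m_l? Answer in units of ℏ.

For an i orbital, l = 6.
m_l runs from −6 to 6, i.e. {-6, -5, -4, -3, -2, -1, 0, 1, 2, 3, 4, 5, 6}.
Σ|m_l| = l(l+1) = 42.

Σ|L_z| = 42 ℏ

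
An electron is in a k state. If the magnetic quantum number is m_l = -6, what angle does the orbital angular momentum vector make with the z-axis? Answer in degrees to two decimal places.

A k state has l = 7.
|L| = √(l(l+1)) ℏ = 2√14 ℏ.
L_z = m_l ℏ = −6ℏ.
cos θ = L_z/|L| = -6/√56, so θ ≈ 143.30°.

θ ≈ 143.30°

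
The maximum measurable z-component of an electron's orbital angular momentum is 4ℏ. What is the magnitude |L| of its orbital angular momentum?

|L| = 2√5 ℏ ≈ 4.472ℏ

Since max m_l = l, l = 4.
|L| = √(l(l+1)) ℏ = 2√5 ℏ.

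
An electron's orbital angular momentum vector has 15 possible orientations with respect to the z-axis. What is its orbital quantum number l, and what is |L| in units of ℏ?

2l + 1 = 15 ⇒ l = 7.
Then |L| = √(l(l+1)) ℏ = 2√14 ℏ.

l = 7, |L| = 2√14 ℏ ≈ 7.483ℏ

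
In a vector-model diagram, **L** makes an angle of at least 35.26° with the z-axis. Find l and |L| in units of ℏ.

cos²θ_min = l/(l+1) = 0.6667.
Solving: l = 2.
Then |L| = ℏ√(2·3) = √6 ℏ.

l = 2, |L| = √6 ℏ ≈ 2.449ℏ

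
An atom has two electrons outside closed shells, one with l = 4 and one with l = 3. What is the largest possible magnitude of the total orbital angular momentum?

|L_tot|_max = 2√14 ℏ ≈ 7.483ℏ

L runs from |4 − 3| = 1 to 4 + 3 = 7.
L ∈ {1, 2, 3, 4, 5, 6, 7}.
The largest magnitude corresponds to L = 7: |L_tot| = ℏ√(7·8) = 2√14 ℏ.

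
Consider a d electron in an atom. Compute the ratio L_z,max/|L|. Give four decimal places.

L_z,max/|L| = 0.8165

A d state has l = 2.
|L| = √6 ℏ ≈ 2.4495ℏ, while L_z,max = lℏ = 2ℏ.
L_z,max/|L| = 2/√6 = 0.8165.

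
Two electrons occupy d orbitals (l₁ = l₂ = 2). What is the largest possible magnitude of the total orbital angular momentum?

The total orbital quantum number L ranges from |l₁ − l₂| to l₁ + l₂ in integer steps.
So L can be 0, 1, 2, 3, 4.
The largest magnitude corresponds to L = 4: |L_tot| = ℏ√(4·5) = 2√5 ℏ.

|L_tot|_max = 2√5 ℏ ≈ 4.472ℏ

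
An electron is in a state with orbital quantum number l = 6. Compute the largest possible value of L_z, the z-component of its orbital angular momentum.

L_z = m_l ℏ with m_l ∈ {−6, …, 6}; the maximum is m_l = 6.

L_z,max = 6ℏ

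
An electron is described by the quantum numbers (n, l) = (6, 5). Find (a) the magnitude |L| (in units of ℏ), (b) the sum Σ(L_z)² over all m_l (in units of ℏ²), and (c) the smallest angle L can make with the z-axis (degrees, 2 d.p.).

|L| = ℏ√(5·6) = √30 ℏ ≈ 5.477ℏ.
Σ m_l² = 110, so Σ(L_z)² = 110 ℏ².
cos θ_min = 5/√30, so θ_min ≈ 24.09°.

|L| = √30 ℏ ≈ 5.477ℏ; Σ(L_z)² = 110 ℏ²; θ_min ≈ 24.09°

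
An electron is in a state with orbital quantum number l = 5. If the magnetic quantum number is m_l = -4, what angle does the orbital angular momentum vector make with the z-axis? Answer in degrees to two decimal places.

θ ≈ 136.91°

|L| = √(l(l+1)) ℏ = √30 ℏ.
L_z = m_l ℏ = −4ℏ.
cos θ = L_z/|L| = -4/√30, so θ ≈ 136.91°.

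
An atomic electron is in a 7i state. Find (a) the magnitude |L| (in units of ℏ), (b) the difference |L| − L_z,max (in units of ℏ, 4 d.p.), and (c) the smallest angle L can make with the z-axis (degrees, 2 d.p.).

|L| = √42 ℏ ≈ 6.481ℏ; |L|−L_z,max ≈ 0.4807ℏ; θ_min ≈ 22.21°

For 7i, l = 6.
|L| = ℏ√(6·7) = √42 ℏ ≈ 6.481ℏ.
|L| − L_z,max = (√42 − 6)ℏ ≈ 0.4807ℏ.
cos θ_min = 6/√42, so θ_min ≈ 22.21°.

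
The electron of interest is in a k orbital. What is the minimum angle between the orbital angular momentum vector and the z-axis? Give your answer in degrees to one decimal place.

θ_min ≈ 20.7°

For a k orbital, l = 7.
|L| = √(l(l+1)) ℏ = 2√14 ℏ.
The smallest angle corresponds to the largest L_z, i.e. m_l = l = 7, giving L_z = 7ℏ.
cos θ_min = 7/√56, so θ_min ≈ 20.7°.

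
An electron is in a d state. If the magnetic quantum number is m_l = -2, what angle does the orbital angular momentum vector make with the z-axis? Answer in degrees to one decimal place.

A d state has l = 2.
|L|² = l(l+1)ℏ² = 6ℏ², so |L| = √6 ℏ.
L_z = m_l ℏ = −2ℏ.
cos θ = L_z/|L| = -2/√6, so θ ≈ 144.7°.

θ ≈ 144.7°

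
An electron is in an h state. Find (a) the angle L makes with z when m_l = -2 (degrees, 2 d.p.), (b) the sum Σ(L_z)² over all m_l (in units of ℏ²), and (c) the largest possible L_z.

θ(m_l=-2) ≈ 111.42°; Σ(L_z)² = 110 ℏ²; L_z,max = 5ℏ

The letter h corresponds to l = 5.
For m_l = -2: cos θ = -2/√30, θ ≈ 111.42°.
Σ m_l² = 110, so Σ(L_z)² = 110 ℏ².
L_z,max = lℏ = 5ℏ.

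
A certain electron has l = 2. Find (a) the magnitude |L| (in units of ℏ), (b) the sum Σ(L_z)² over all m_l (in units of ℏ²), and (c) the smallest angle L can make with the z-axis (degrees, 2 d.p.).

|L| = ℏ√(2·3) = √6 ℏ ≈ 2.449ℏ.
Σ m_l² = 10, so Σ(L_z)² = 10 ℏ².
cos θ_min = 2/√6, so θ_min ≈ 35.26°.

|L| = √6 ℏ ≈ 2.449ℏ; Σ(L_z)² = 10 ℏ²; θ_min ≈ 35.26°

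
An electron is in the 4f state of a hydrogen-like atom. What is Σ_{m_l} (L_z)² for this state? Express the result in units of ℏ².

Σ(L_z)² = 28 ℏ²

For 4f, l = 3.
m_l ∈ {-3, -2, -1, 0, 1, 2, 3}.
Σ m_l² = l(l+1)(2l+1)/3 = 3·4·7/3 = 28.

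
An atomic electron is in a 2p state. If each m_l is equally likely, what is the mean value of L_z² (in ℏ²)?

For 2p, l = 1.
The allowed m_l values are -1, 0, 1.
⟨L_z²⟩ = ℏ²·l(l+1)/3 = 0.6667ℏ².

⟨L_z²⟩ = 0.6667 ℏ²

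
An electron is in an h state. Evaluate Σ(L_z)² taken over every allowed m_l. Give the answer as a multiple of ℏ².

For an h orbital, l = 5.
m_l ∈ {-5, -4, -3, -2, -1, 0, 1, 2, 3, 4, 5}.
Summing m² from −5 to 5: Σ m_l² = 110.

Σ(L_z)² = 110 ℏ²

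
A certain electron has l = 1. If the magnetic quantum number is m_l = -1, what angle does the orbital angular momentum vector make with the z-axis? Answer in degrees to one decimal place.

θ ≈ 135.0°

|L|² = l(l+1)ℏ² = 2ℏ², so |L| = √2 ℏ.
L_z = m_l ℏ = −1ℏ.
cos θ = L_z/|L| = -1/√2, so θ ≈ 135.0°.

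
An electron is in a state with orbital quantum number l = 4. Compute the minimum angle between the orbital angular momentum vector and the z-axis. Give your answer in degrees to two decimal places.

θ_min ≈ 26.57°

|L| = √(l(l+1)) ℏ = 2√5 ℏ.
The smallest angle corresponds to the largest L_z, i.e. m_l = l = 4, giving L_z = 4ℏ.
cos θ_min = 4/√20, so θ_min ≈ 26.57°.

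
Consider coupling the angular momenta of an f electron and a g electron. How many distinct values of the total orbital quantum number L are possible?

The total orbital quantum number L ranges from |l₁ − l₂| to l₁ + l₂ in integer steps.
L ∈ {1, 2, 3, 4, 5, 6, 7}.
That is 7 values.

7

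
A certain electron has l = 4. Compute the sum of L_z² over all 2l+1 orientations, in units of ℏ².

The allowed m_l values are -4, -3, -2, -1, 0, 1, 2, 3, 4.
Σ m_l² = 2·(1 + 4 + 9 + 16) = 60.

Σ(L_z)² = 60 ℏ²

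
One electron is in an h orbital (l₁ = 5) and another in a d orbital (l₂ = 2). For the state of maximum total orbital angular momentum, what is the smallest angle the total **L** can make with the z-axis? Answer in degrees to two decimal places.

θ_min ≈ 20.70°

The total orbital quantum number L ranges from |l₁ − l₂| to l₁ + l₂ in integer steps.
Allowed values: L = 3, 4, 5, 6, 7.
The maximum is L = 7, with |L_tot| = ℏ√(7·8) = 2√14 ℏ.
The minimum angle with z is arccos(7/√56) ≈ 20.70°.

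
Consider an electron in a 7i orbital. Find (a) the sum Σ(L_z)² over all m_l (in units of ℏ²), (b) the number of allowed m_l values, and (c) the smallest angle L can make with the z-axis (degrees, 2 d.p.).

7i means n = 7, l = 6.
Σ m_l² = 182, so Σ(L_z)² = 182 ℏ².
There are 2l+1 = 13 values of m_l.
cos θ_min = 6/√42, so θ_min ≈ 22.21°.

Σ(L_z)² = 182 ℏ²; 13 values; θ_min ≈ 22.21°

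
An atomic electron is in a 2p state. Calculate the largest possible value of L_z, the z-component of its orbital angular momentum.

L_z,max = 1ℏ

For 2p, l = 1.
L_z = m_l ℏ with m_l ∈ {−1, …, 1}; the maximum is m_l = 1.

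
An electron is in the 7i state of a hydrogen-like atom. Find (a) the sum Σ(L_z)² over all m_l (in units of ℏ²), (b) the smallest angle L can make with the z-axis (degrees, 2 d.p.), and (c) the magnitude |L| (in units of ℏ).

7i means n = 7, l = 6.
Σ m_l² = 182, so Σ(L_z)² = 182 ℏ².
cos θ_min = 6/√42, so θ_min ≈ 22.21°.
|L| = ℏ√(6·7) = √42 ℏ ≈ 6.481ℏ.

Σ(L_z)² = 182 ℏ²; θ_min ≈ 22.21°; |L| = √42 ℏ ≈ 6.481ℏ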